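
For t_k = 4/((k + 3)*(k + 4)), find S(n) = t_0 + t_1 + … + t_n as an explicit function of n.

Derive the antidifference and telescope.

S(n) = 4*(n + 1)/(3*(n + 4))

Ratio r(k) = (k + 3)/(k + 5).
Gosper form: A/B · C(k+1)/C(k) with A=k + 3, B=k + 5, C=1.
Set up (k + 3)·f(k+1) − (k + 4)·f(k) − (1) = 0.
Degrees (1,1,0) ⇒ d ≤ 1.
Match coefficients ⇒ f(k) = k/3.
Then R = B(k−1)f/C = k*(k + 4)/3, so s_k = R(k)·t_k = 4*k/(3*(k + 3)).
Δs = 4/(k**2 + 7*k + 12), as required.
Σ_(k=0)^n t_k = s_(n+1) − s_(0) = (4*(n + 1)/(3*(n + 4))) − (0), i.e. 4*(n + 1)/(3*(n + 4)).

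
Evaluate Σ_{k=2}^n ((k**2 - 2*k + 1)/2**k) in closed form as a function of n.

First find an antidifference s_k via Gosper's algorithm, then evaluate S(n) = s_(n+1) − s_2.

Compute t_(k+1)/t_k: get k**2/(2*(k**2 - 2*k + 1)).
Take A(k)=1/2, B(k)=1, C(k)=k**2 - 2*k + 1.
Solve (1/2)·f(k+1) − (1)·f(k) = k**2 - 2*k + 1.
Degrees (0,0,2) ⇒ d ≤ 2.
Coefficient equations give f(k) = -2*(k**2 + 2).
So s_k = (B(k−1)f/C)·t_k = (-2*(k**2 + 2)/(k - 1)**2)·t_k = 2**(1 - k)*(-k**2 - 2).
s_(k+1) − s_k = (k**2 - 2*k + 1)/2**k = t_k.
Telescope: S(n) = s_(n+1) − s_(2) = (-n**2 - 2*n - 3)/2**n − (-3) = (3*2**n - n**2 - 2*n - 3)/2**n.

S(n) = (3*2**n - n**2 - 2*n - 3)/2**n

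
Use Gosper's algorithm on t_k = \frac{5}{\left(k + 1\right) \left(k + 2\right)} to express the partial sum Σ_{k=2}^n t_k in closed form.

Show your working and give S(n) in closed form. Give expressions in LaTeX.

Ratio r(k) = (k + 1)/(k + 3).
Factor: A=k + 1; B=k + 3; C=1.
Solve (k + 1)·f(k+1) − (k + 2)·f(k) = 1.
Degrees (1,1,0) ⇒ d ≤ 1.
A polynomial solution: f(k) = k.
So s_k = (B(k−1)f/C)·t_k = (k*(k + 2))·t_k = 5*k/(k + 1).
Δs = 5/(k**2 + 3*k + 2), as required.
Σ_(k=2)^n t_k = s_(n+1) − s_(2) = (5*(n + 1)/(n + 2)) − (10/3), i.e. 5*(n - 1)/(3*(n + 2)).

S(n) = \frac{5 \left(n - 1\right)}{3 \left(n + 2\right)}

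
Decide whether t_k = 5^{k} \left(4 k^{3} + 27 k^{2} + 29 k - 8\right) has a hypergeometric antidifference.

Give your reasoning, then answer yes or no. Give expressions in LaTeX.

Ratio r(k) = 5*(4*k**3 + 39*k**2 + 95*k + 52)/(4*k**3 + 27*k**2 + 29*k - 8).
So A=5 and B=1, with C=k**3 + 27*k**2/4 + 29*k/4 - 2.
f must satisfy (5)·f(k+1) − (1)·f(k) = k**3 + 27*k**2/4 + 29*k/4 - 2.
Bound: deg f ≤ 3.
Coefficient equations give f(k) = (k**3 + 3*k**2 - 4*k - 2)/4.
R(k) = B(k−1)·f(k)/C(k) = (k**3 + 3*k**2 - 4*k - 2)/(4*k**3 + 27*k**2 + 29*k - 8); s_k = R·t_k = 5**k*(k**3 + 3*k**2 - 4*k - 2).
s_(k+1) − s_k = 5**k*(4*k**3 + 27*k**2 + 29*k - 8) = t_k.

Yes. s_k = 5^{k} \left(k^{3} + 3 k^{2} - 4 k - 2\right).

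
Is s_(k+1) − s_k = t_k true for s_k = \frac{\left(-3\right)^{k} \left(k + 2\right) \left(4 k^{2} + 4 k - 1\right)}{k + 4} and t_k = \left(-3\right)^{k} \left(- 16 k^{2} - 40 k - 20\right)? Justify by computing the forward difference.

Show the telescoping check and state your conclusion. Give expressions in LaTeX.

Invalid: residual \frac{\left(-3\right)^{k} \left(32 k^{3} + 216 k^{2} + 368 k + 158\right)}{k^{2} + 9 k + 20} ≠ 0.

s_(k+1) = (-3)**(k + 1)*(k + 3)*(4*k + 4*(k + 1)**2 + 3)/(k + 5)
s_(k+1) − s_k = (-3)**k*(-16*k**4 - 152*k**3 - 484*k**2 - 612*k - 242)/(k**2 + 9*k + 20)
(s_(k+1) − s_k) − t_k = (-3)**k*(32*k**3 + 216*k**2 + 368*k + 158)/(k**2 + 9*k + 20)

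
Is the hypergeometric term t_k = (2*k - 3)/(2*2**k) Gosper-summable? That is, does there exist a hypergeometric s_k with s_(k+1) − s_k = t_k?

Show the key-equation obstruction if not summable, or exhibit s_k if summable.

The ratio is (2*k - 1)/(2*(2*k - 3)).
Take A(k)=1/2, B(k)=1, C(k)=k - 3/2.
Set up (1/2)·f(k+1) − (1)·f(k) − (k - 3/2) = 0.
From deg A=0, deg B=0, deg C=1: d=1.
Match coefficients ⇒ f(k) = 1 - 2*k.
Certificate R = B(k−1)f/C = -2*(2*k - 1)/(2*k - 3) gives s_k = (1 - 2*k)/2**k.
Check: Δs_k = (2*k - 3)/(2*2**k). ✓

Yes. s_k = (1 - 2*k)/2**k.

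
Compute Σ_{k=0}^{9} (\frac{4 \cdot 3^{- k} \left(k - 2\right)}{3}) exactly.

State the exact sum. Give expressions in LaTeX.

Compute t_(k+1)/t_k: get (k - 1)/(3*(k - 2)).
Gosper form: A/B · C(k+1)/C(k) with A=1/3, B=1, C=k - 2.
Set up (1/3)·f(k+1) − (1)·f(k) − (k - 2) = 0.
deg f ≤ 1 (via 0,0,1).
Match coefficients ⇒ f(k) = -3*(2*k - 3)/4.
So s_k = (B(k−1)f/C)·t_k = (-3*(2*k - 3)/(4*(k - 2)))·t_k = (3 - 2*k)/3**k.
Check: Δs_k = 4*(k - 2)/(3*3**k). ✓
Σ_(k=0)^(9) t_k = s_(10) − s_(0) = -17/59049 − (3) = -177164/59049.

Σ = -177164/59049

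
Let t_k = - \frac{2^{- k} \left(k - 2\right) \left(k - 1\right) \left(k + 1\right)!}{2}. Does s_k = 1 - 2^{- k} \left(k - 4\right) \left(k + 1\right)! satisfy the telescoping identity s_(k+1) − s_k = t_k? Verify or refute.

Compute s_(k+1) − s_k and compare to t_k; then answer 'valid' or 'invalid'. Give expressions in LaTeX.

s_(k+1) = -2**(-k - 1)*(k - 3)*factorial(k + 2) + 1
s_(k+1) − s_k = -(k - 2)*(k - 1)*factorial(k + 1)/(2*2**k)
(s_(k+1) − s_k) − t_k = 0

valid (s_(k+1) − s_k reduces to t_k)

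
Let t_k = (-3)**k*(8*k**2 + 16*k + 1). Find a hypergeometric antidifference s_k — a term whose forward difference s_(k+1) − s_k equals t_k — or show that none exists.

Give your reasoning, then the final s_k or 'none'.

s_k = (-3)**k*(-2*k**2 - k + 2)

Ratio r(k) = 3*(-8*k**2 - 32*k - 25)/(8*k**2 + 16*k + 1).
Gosper form: A/B · C(k+1)/C(k) with A=-3, B=1, C=k**2 + 2*k + 1/8.
Set up (-3)·f(k+1) − (1)·f(k) − (k**2 + 2*k + 1/8) = 0.
Bound: deg f ≤ 2.
Coefficient equations give f(k) = -(2*k**2 + k - 2)/8.
Get s_k = R·t_k = (-3)**k*(-2*k**2 - k + 2) with R(k) = B(k−1)f(k)/C(k) = -(2*k**2 + k - 2)/(8*k**2 + 16*k + 1).
Δs = (-3)**k*(8*k**2 + 16*k + 1), as required.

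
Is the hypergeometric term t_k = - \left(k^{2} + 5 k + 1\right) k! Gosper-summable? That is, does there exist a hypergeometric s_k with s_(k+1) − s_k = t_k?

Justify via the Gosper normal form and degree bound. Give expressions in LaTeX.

t_(k+1)/t_k = (k + 1)*(5*k + (k + 1)**2 + 6)/(k**2 + 5*k + 1).
So A=k + 1 and B=1, with C=k**2 + 5*k + 1.
Solve (k + 1)·f(k+1) − (1)·f(k) = k**2 + 5*k + 1.
Degrees (1,0,2) ⇒ d ≤ 1.
A polynomial solution: f(k) = k + 4.
Certificate R = B(k−1)f/C = (k + 4)/(k**2 + 5*k + 1) gives s_k = -(k + 4)*factorial(k).
Check: Δs_k = -(k**2 + 5*k + 1)*factorial(k). ✓

Yes. s_k = - \left(k + 4\right) k!.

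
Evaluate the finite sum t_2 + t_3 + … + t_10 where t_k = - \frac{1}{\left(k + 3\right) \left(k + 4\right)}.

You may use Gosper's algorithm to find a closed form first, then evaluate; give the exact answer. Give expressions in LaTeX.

Σ = -9/70

t_(k+1)/t_k = (k + 3)/(k + 5).
Factor: A=k + 3; B=k + 5; C=1.
f must satisfy (k + 3)·f(k+1) − (k + 4)·f(k) = 1.
From deg A=1, deg B=1, deg C=0: d=1.
Solve for f: f(k) = k/3 (degree 1 ≤ 1).
Certificate R = B(k−1)f/C = k*(k + 4)/3 gives s_k = -k/(3*k + 9).
Δs = -1/(k**2 + 7*k + 12), as required.
Sum = s_(11) − s_(2); s_(11) = -11/42, s_(2) = -2/15 ⇒ -9/70.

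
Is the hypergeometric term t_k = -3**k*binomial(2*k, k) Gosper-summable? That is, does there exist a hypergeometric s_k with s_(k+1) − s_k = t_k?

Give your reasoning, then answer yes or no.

Compute t_(k+1)/t_k: get 6*(2*k + 1)/(k + 1).
Take A(k)=12*k + 6, B(k)=k + 1, C(k)=1.
Need (12*k + 6)·f(k+1) − (k)·f(k) = 1.
Bound: deg f ≤ -1.
d = -1 < 0 ⇒ no nonzero polynomial f; not summable.

No — negative degree bound, so no certificate f.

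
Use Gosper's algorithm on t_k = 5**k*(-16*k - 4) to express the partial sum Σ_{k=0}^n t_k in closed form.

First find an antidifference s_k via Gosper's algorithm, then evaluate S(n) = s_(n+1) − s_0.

Step 1: r(k) = 5*(4*k + 5)/(4*k + 1).
Gosper form: A/B · C(k+1)/C(k) with A=5, B=1, C=k + 1/4.
Set up (5)·f(k+1) − (1)·f(k) − (k + 1/4) = 0.
d = 1 from the (0,0,1) case.
Solve for f: f(k) = (k - 1)/4 (degree 1 ≤ 1).
Certificate R = B(k−1)f/C = (k - 1)/(4*k + 1) gives s_k = 4*5**k*(1 - k).
Verify: 5**k*(-16*k - 4) matches t_k.
Evaluate: s_(n+1) = -20*5**n*n; subtract s_(0) = 4 ⇒ S(n) = -20*5**n*n - 4.

S(n) = -20*5**n*n - 4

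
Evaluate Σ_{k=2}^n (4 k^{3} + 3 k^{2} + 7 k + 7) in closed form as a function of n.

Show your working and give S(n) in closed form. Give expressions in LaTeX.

S(n) = n^{4} + 3 n^{3} + 6 n^{2} + 11 n - 21

t_(k+1)/t_k = (4*k**3 + 15*k**2 + 25*k + 21)/(4*k**3 + 3*k**2 + 7*k + 7).
Take A(k)=1, B(k)=1, C(k)=k**3 + 3*k**2/4 + 7*k/4 + 7/4.
Key eq: (1)·f(k+1) = (1)·f(k) + (k**3 + 3*k**2/4 + 7*k/4 + 7/4).
Degrees (0,0,3) ⇒ d ≤ 4.
Solve for f: f(k) = k*(k**3 - k**2 + 3*k + 4)/4 (degree 4 ≤ 4).
So s_k = (B(k−1)f/C)·t_k = (k*(k**3 - k**2 + 3*k + 4)/(4*k**3 + 3*k**2 + 7*k + 7))·t_k = k*(k**3 - k**2 + 3*k + 4).
Check: Δs_k = 4*k**3 + 3*k**2 + 7*k + 7. ✓
s_(n+1) = n**4 + 3*n**3 + 6*n**2 + 11*n + 7 and s_(2) = 28, so S(n) = n**4 + 3*n**3 + 6*n**2 + 11*n - 21.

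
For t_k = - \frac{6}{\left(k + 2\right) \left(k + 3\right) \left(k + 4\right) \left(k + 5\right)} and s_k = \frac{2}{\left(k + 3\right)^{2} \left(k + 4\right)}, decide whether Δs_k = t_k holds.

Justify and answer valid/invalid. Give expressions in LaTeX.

s_(k+1) = 2/((k + 4)**2*(k + 5))
s_(k+1) − s_k = 2*((k + 3)**2 - (k + 4)*(k + 5))/((k + 3)**2*(k + 4)**2*(k + 5))
(s_(k+1) − s_k) − t_k = 4*(2*k + 7)/(k**6 + 21*k**5 + 181*k**4 + 819*k**3 + 2050*k**2 + 2688*k + 1440)

Invalid: residual \frac{4 \left(2 k + 7\right)}{k^{6} + 21 k^{5} + 181 k^{4} + 819 k^{3} + 2050 k^{2} + 2688 k + 1440} ≠ 0.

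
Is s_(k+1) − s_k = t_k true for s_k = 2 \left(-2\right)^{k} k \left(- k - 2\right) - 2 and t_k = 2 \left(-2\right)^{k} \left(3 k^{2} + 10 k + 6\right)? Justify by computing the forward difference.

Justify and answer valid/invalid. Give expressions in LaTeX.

valid; difference matches t_k

s_(k+1) = 4*(-2)**k*(k + 1)*(k + 3) - 2
s_(k+1) − s_k = 2*(-2)**k*(3*k**2 + 10*k + 6)
(s_(k+1) − s_k) − t_k = 0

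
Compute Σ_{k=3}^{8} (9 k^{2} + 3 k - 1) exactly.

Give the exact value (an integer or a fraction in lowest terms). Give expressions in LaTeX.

Σ = 1884

Ratio r(k) = (9*k**2 + 21*k + 11)/(9*k**2 + 3*k - 1).
Normal form (A,B,C) = (1, 1, k**2 + k/3 - 1/9).
f must satisfy (1)·f(k+1) − (1)·f(k) = k**2 + k/3 - 1/9.
From deg A=0, deg B=0, deg C=2: d=3.
A polynomial solution: f(k) = k*(3*k**2 - 3*k - 1)/9.
Certificate R = B(k−1)f/C = k*(3*k**2 - 3*k - 1)/(9*k**2 + 3*k - 1) gives s_k = k*(3*k**2 - 3*k - 1).
Verify: 9*k**2 + 3*k - 1 matches t_k.
Sum = s_(9) − s_(3); s_(9) = 1935, s_(3) = 51 ⇒ 1884.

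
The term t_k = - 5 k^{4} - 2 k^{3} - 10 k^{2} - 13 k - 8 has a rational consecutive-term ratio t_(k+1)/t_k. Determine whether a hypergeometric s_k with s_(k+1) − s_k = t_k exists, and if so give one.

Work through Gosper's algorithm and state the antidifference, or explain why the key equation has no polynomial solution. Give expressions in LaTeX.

s_k = k \left(- k^{4} + 2 k^{3} - 4 k^{2} - 2 k - 3\right)

t_(k+1)/t_k = (5*k**4 + 22*k**3 + 46*k**2 + 59*k + 38)/(5*k**4 + 2*k**3 + 10*k**2 + 13*k + 8).
A = 1, B = 1, C = k**4 + 2*k**3/5 + 2*k**2 + 13*k/5 + 8/5.
Solve (1)·f(k+1) − (1)·f(k) = k**4 + 2*k**3/5 + 2*k**2 + 13*k/5 + 8/5.
d = 5 from the (0,0,4) case.
Coefficient equations give f(k) = k*(k**4 - 2*k**3 + 4*k**2 + 2*k + 3)/5.
R(k) = B(k−1)·f(k)/C(k) = k*(k**4 - 2*k**3 + 4*k**2 + 2*k + 3)/(5*k**4 + 2*k**3 + 10*k**2 + 13*k + 8); s_k = R·t_k = k*(-k**4 + 2*k**3 - 4*k**2 - 2*k - 3).
Δs = -5*k**4 - 2*k**3 - 10*k**2 - 13*k - 8, as required.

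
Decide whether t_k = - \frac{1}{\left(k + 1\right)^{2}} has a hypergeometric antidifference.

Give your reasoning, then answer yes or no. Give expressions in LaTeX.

No — the linear system for f has no solution.

Compute t_(k+1)/t_k: get (k + 1)**2/(k + 2)**2.
Take A(k)=k**2 + 2*k + 1, B(k)=k**2 + 4*k + 4, C(k)=1.
Key eq: (k**2 + 2*k + 1)·f(k+1) = (k**2 + 2*k + 1)·f(k) + (1).
deg f ≤ 0 (via 2,2,0).
f = c0 ⇒ A·f(k+1) − B(k−1)·f(k) − C = -1. The system {-1 = 0} is inconsistent; no antidifference.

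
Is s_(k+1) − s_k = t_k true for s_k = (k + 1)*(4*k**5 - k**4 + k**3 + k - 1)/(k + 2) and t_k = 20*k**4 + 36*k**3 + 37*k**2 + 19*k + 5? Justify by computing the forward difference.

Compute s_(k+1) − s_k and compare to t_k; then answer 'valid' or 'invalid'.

s_(k+1) = (k + 2)*(k + 4*(k + 1)**5 - (k + 1)**4 + (k + 1)**3)/(k + 3)
s_(k+1) − s_k = (20*k**6 + 120*k**5 + 260*k**4 + 312*k**3 + 229*k**2 + 97*k + 19)/(k**2 + 5*k + 6)
(s_(k+1) − s_k) − t_k = (-16*k**5 - 77*k**4 - 108*k**3 - 93*k**2 - 42*k - 11)/(k**2 + 5*k + 6)

Invalid: residual (-16*k**5 - 77*k**4 - 108*k**3 - 93*k**2 - 42*k - 11)/(k**2 + 5*k + 6) ≠ 0.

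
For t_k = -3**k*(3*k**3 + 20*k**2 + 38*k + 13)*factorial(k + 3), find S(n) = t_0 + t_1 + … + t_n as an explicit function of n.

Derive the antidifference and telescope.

S(n) = -3*3**n*n**2*factorial(n + 4) - 9*3**n*n*factorial(n + 4) - 3*3**n*factorial(n + 4) - 6

Step 1: r(k) = 3*(3*k**4 + 41*k**3 + 203*k**2 + 422*k + 296)/(3*k**3 + 20*k**2 + 38*k + 13).
Normal form (A,B,C) = (3*k + 12, 1, k**3 + 20*k**2/3 + 38*k/3 + 13/3).
Solve (3*k + 12)·f(k+1) − (1)·f(k) = k**3 + 20*k**2/3 + 38*k/3 + 13/3.
From deg A=1, deg B=0, deg C=3: d=2.
Solving with deg f ≤ 2: f(k) = (k**2 + k - 1)/3.
Then R = B(k−1)f/C = (k**2 + k - 1)/(3*k**3 + 20*k**2 + 38*k + 13), so s_k = R(k)·t_k = -3**k*(k**2 + k - 1)*factorial(k + 3).
Δs = -3**k*(3*k**3 + 20*k**2 + 38*k + 13)*factorial(k + 3), as required.
Σ_(k=0)^n t_k = s_(n+1) − s_(0) = (-3**(n + 1)*(n**2 + 3*n + 1)*factorial(n + 4)) − (6), i.e. -3*3**n*n**2*factorial(n + 4) - 9*3**n*n*factorial(n + 4) - 3*3**n*factorial(n + 4) - 6.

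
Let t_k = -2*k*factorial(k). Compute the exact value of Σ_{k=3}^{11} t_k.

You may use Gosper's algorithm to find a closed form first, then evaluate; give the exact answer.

Σ = -958003188

Compute t_(k+1)/t_k: get (k + 1)**2/k.
So A=k + 1 and B=1, with C=k.
Key eq: (k + 1)·f(k+1) = (1)·f(k) + (k).
deg f ≤ 0 (via 1,0,1).
Match coefficients ⇒ f(k) = 1.
Then R = B(k−1)f/C = 1/k, so s_k = R(k)·t_k = -2*factorial(k).
Verify: -2*k*factorial(k) matches t_k.
Σ_(k=3)^(11) t_k = s_(12) − s_(3) = -958003200 − (-12) = -958003188.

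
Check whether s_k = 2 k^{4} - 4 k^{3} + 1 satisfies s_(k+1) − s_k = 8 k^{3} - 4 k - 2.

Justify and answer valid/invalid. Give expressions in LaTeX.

valid (s_(k+1) − s_k reduces to t_k)

s_(k+1) = 2*(k + 1)**4 - 4*(k + 1)**3 + 1
s_(k+1) − s_k = 8*k**3 - 4*k - 2
(s_(k+1) − s_k) − t_k = 0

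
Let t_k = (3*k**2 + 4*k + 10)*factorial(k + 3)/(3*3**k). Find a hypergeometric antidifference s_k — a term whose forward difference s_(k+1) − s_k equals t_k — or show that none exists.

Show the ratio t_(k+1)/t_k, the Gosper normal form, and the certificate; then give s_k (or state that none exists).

Ratio r(k) = (k + 4)*(4*k + 3*(k + 1)**2 + 14)/(3*(3*k**2 + 4*k + 10)).
Factor: A=k/3 + 4/3; B=1; C=k**2 + 4*k/3 + 10/3.
Solve (k/3 + 4/3)·f(k+1) − (1)·f(k) = k**2 + 4*k/3 + 10/3.
From deg A=1, deg B=0, deg C=2: d=1.
A polynomial solution: f(k) = 3*k - 2.
R(k) = B(k−1)·f(k)/C(k) = 3*(3*k - 2)/(3*k**2 + 4*k + 10); s_k = R·t_k = (3*k - 2)*factorial(k + 3)/3**k.
Δs = (3*k**2 + 4*k + 10)*factorial(k + 3)/(3*3**k), as required.

s_k = (3*k - 2)*factorial(k + 3)/3**k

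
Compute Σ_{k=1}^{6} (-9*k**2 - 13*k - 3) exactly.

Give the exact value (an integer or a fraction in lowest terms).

Σ = -1110

t_(k+1)/t_k = (9*k**2 + 31*k + 25)/(9*k**2 + 13*k + 3).
Take A(k)=1, B(k)=1, C(k)=k**2 + 13*k/9 + 1/3.
f must satisfy (1)·f(k+1) − (1)·f(k) = k**2 + 13*k/9 + 1/3.
deg f ≤ 3 (via 0,0,2).
A polynomial solution: f(k) = k*(3*k**2 + 2*k - 2)/9.
Get s_k = R·t_k = k*(-3*k**2 - 2*k + 2) with R(k) = B(k−1)f(k)/C(k) = k*(3*k**2 + 2*k - 2)/(9*k**2 + 13*k + 3).
Verify: -9*k**2 - 13*k - 3 matches t_k.
Σ_(k=1)^(6) t_k = s_(7) − s_(1) = -1113 − (-3) = -1110.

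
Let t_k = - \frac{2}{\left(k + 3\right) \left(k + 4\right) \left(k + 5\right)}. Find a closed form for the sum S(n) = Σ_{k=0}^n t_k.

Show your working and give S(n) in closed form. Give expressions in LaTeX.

Ratio r(k) = (k + 3)/(k + 6).
Gosper form: A/B · C(k+1)/C(k) with A=k + 3, B=k + 6, C=1.
f must satisfy (k + 3)·f(k+1) − (k + 5)·f(k) = 1.
deg f ≤ 2 (via 1,1,0).
Match coefficients ⇒ f(k) = k*(k + 7)/24.
Then R = B(k−1)f/C = k*(k + 5)*(k + 7)/24, so s_k = R(k)·t_k = k*(-k - 7)/(12*(k + 3)*(k + 4)).
Verify: -2/(k**3 + 12*k**2 + 47*k + 60) matches t_k.
s_(n+1) = (-n**2 - 9*n - 8)/(12*(n**2 + 9*n + 20)) and s_(0) = 0, so S(n) = (-n**2 - 9*n - 8)/(12*(n**2 + 9*n + 20)).

S(n) = \frac{- n^{2} - 9 n - 8}{12 \left(n^{2} + 9 n + 20\right)}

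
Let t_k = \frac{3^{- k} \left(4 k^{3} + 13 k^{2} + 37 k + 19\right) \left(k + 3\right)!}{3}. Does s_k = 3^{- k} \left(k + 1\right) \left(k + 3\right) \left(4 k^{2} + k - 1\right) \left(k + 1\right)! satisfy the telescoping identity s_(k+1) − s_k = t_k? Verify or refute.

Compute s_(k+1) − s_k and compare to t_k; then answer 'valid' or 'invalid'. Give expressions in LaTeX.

s_(k+1) = (k + 2)*(k + 4)*(4*k**2 + 9*k + 4)*factorial(k + 2)/(3*3**k)
s_(k+1) − s_k = (4*k**5 + 29*k**4 + 105*k**3 + 231*k**2 + 227*k + 73)*factorial(k + 1)/(3*3**k)
(s_(k+1) − s_k) − t_k = -(4*k**4 + 21*k**3 + 51*k**2 + 90*k + 41)*factorial(k + 1)/(3*3**k)

Invalid: residual - \frac{3^{- k} \left(4 k^{4} + 21 k^{3} + 51 k^{2} + 90 k + 41\right) \left(k + 1\right)!}{3} ≠ 0.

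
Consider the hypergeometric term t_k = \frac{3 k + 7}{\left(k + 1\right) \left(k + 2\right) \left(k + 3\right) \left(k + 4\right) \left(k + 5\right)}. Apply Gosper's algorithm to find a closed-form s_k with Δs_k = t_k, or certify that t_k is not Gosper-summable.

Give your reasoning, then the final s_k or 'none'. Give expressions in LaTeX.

Ratio r(k) = (k + 1)*(3*k + 10)/((k + 6)*(3*k + 7)).
Factor: A=k + 1; B=k + 6; C=k + 7/3.
Solve (k + 1)·f(k+1) − (k + 5)·f(k) = k + 7/3.
From deg A=1, deg B=1, deg C=1: d=4.
Match coefficients ⇒ f(k) = k*(k + 2)*(k**2 + 8*k + 19)/36.
Certificate R = B(k−1)f/C = k*(k + 2)*(k + 5)*(k**2 + 8*k + 19)/(12*(3*k + 7)) gives s_k = k*(k**2 + 8*k + 19)/(12*(k**3 + 8*k**2 + 19*k + 12)).
Verify: (3*k + 7)/(k**5 + 15*k**4 + 85*k**3 + 225*k**2 + 274*k + 120) matches t_k.

s_k = \frac{k \left(k^{2} + 8 k + 19\right)}{12 \left(k^{3} + 8 k^{2} + 19 k + 12\right)}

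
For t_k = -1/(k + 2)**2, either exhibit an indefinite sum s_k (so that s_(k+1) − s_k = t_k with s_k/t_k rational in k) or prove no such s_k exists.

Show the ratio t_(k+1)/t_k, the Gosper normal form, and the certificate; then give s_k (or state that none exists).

Compute t_(k+1)/t_k: get (k + 2)**2/(k + 3)**2.
Gosper form: A/B · C(k+1)/C(k) with A=k**2 + 4*k + 4, B=k**2 + 6*k + 9, C=1.
Solve (k**2 + 4*k + 4)·f(k+1) − (k**2 + 4*k + 4)·f(k) = 1.
Bound: deg f ≤ 0.
Put f(k) = c0: A·f(k+1) − B(k−1)·f(k) − C = -1; need -1 = 0 — inconsistent ⇒ no f, not summable.

none (Gosper's algorithm certifies no s_k)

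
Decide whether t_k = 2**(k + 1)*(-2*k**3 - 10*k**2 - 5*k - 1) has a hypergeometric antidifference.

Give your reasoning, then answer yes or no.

Yes. s_k = 2**(k + 1)*(-2*k**3 + 2*k**2 - k + 1).

t_(k+1)/t_k = 2*(2*k**3 + 16*k**2 + 31*k + 18)/(2*k**3 + 10*k**2 + 5*k + 1).
Take A(k)=2, B(k)=1, C(k)=k**3 + 5*k**2 + 5*k/2 + 1/2.
f must satisfy (2)·f(k+1) − (1)·f(k) = k**3 + 5*k**2 + 5*k/2 + 1/2.
d = 3 from the (0,0,3) case.
Solve for f: f(k) = (k - 1)*(2*k**2 + 1)/2 (degree 3 ≤ 3).
So s_k = (B(k−1)f/C)·t_k = ((k - 1)*(2*k**2 + 1)/(2*k**3 + 10*k**2 + 5*k + 1))·t_k = 2**(k + 1)*(-2*k**3 + 2*k**2 - k + 1).
Δs = 2**(k + 1)*(-2*k**3 - 10*k**2 - 5*k - 1), as required.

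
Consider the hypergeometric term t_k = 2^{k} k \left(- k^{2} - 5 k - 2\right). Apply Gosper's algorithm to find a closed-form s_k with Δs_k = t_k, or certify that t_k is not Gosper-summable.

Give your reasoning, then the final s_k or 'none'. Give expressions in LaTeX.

The ratio is 2*(k + 1)*(5*k + (k + 1)**2 + 7)/(k*(k**2 + 5*k + 2)).
A = 2, B = 1, C = k**3 + 5*k**2 + 2*k.
Solve (2)·f(k+1) − (1)·f(k) = k**3 + 5*k**2 + 2*k.
From deg A=0, deg B=0, deg C=3: d=3.
Match coefficients ⇒ f(k) = k**2*(k - 1).
Then R = B(k−1)f/C = k*(k - 1)/(k**2 + 5*k + 2), so s_k = R(k)·t_k = 2**k*k**2*(1 - k).
Check: Δs_k = 2**k*k*(-k**2 - 5*k - 2). ✓

s_k = 2^{k} k^{2} \left(1 - k\right)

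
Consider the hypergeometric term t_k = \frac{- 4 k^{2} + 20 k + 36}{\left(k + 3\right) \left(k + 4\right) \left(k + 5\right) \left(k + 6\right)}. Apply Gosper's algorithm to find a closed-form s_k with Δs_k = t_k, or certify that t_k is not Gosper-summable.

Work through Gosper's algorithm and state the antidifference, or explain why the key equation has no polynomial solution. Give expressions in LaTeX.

Ratio r(k) = (k**3 - 22*k - 39)/(k**3 + 2*k**2 - 44*k - 63).
So A=k + 3 and B=k + 7, with C=k**2 - 5*k - 9.
Set up (k + 3)·f(k+1) − (k + 6)·f(k) − (k**2 - 5*k - 9) = 0.
From deg A=1, deg B=1, deg C=2: d=3.
Match coefficients ⇒ f(k) = -k*(k**2 + 72*k + 107)/60.
Get s_k = R·t_k = k*(k**2 + 72*k + 107)/(15*(k + 3)*(k + 4)*(k + 5)) with R(k) = B(k−1)f(k)/C(k) = -k*(k + 6)*(k**2 + 72*k + 107)/(60*(k**2 - 5*k - 9)).
Verify: 4*(-k**2 + 5*k + 9)/(k**4 + 18*k**3 + 119*k**2 + 342*k + 360) matches t_k.

s_k = \frac{k \left(k^{2} + 72 k + 107\right)}{15 \left(k + 3\right) \left(k + 4\right) \left(k + 5\right)}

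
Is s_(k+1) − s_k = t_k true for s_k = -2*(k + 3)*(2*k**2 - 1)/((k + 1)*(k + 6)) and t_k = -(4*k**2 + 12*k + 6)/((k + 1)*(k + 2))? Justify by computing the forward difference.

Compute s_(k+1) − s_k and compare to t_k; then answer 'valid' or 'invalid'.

Invalid: residual 12*(7*k**2 + 20*k + 10)/(k**4 + 16*k**3 + 83*k**2 + 152*k + 84) ≠ 0.

s_(k+1) = -2*(k + 4)*(2*(k + 1)**2 - 1)/((k + 2)*(k + 7))
s_(k+1) − s_k = 2*(-2*k**4 - 32*k**3 - 123*k**2 - 171*k - 66)/(k**4 + 16*k**3 + 83*k**2 + 152*k + 84)
(s_(k+1) − s_k) − t_k = 12*(7*k**2 + 20*k + 10)/(k**4 + 16*k**3 + 83*k**2 + 152*k + 84)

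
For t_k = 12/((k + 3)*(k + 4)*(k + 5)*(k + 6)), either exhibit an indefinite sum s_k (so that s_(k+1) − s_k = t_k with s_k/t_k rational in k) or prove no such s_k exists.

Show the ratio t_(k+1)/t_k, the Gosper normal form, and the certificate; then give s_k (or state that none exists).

s_k = k*(k**2 + 12*k + 47)/(15*(k + 3)*(k + 4)*(k + 5))

Step 1: r(k) = (k + 3)/(k + 7).
Normal form (A,B,C) = (k + 3, k + 7, 1).
f must satisfy (k + 3)·f(k+1) − (k + 6)·f(k) = 1.
Degrees (1,1,0) ⇒ d ≤ 3.
Coefficient equations give f(k) = k*(k**2 + 12*k + 47)/180.
R(k) = B(k−1)·f(k)/C(k) = k*(k + 6)*(k**2 + 12*k + 47)/180; s_k = R·t_k = k*(k**2 + 12*k + 47)/(15*(k + 3)*(k + 4)*(k + 5)).
s_(k+1) − s_k = 12/(k**4 + 18*k**3 + 119*k**2 + 342*k + 360) = t_k.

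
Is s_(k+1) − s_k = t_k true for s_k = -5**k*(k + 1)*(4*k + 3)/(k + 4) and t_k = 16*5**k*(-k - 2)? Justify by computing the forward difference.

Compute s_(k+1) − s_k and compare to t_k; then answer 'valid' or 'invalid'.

Invalid: residual 5**k*(48*k**2 + 276*k + 375)/(k**2 + 9*k + 20) ≠ 0.

s_(k+1) = -5**(k + 1)*(k + 2)*(4*k + 7)/(k + 5)
s_(k+1) − s_k = 5**k*(-16*k**3 - 128*k**2 - 332*k - 265)/(k**2 + 9*k + 20)
(s_(k+1) − s_k) − t_k = 5**k*(48*k**2 + 276*k + 375)/(k**2 + 9*k + 20)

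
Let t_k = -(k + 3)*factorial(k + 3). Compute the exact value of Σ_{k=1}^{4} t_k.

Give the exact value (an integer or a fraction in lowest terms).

Σ = -40296

t_(k+1)/t_k = (k + 4)**2/(k + 3).
Normal form (A,B,C) = (k + 4, 1, k + 3).
Solve (k + 4)·f(k+1) − (1)·f(k) = k + 3.
deg f ≤ 0 (via 1,0,1).
Solve for f: f(k) = 1 (degree 0 ≤ 0).
So s_k = (B(k−1)f/C)·t_k = (1/(k + 3))·t_k = -factorial(k + 3).
Verify: -(k + 3)*factorial(k + 3) matches t_k.
Σ_(k=1)^(4) t_k = s_(5) − s_(1) = -40320 − (-24) = -40296.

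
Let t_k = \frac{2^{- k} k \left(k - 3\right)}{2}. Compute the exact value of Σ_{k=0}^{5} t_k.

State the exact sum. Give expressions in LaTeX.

Compute t_(k+1)/t_k: get (k - 2)*(k + 1)/(2*k*(k - 3)).
Gosper form: A/B · C(k+1)/C(k) with A=1/2, B=1, C=k**2 - 3*k.
Solve (1/2)·f(k+1) − (1)·f(k) = k**2 - 3*k.
Bound: deg f ≤ 2.
A polynomial solution: f(k) = -2*k*(k - 1).
Get s_k = R·t_k = k*(1 - k)/2**k with R(k) = B(k−1)f(k)/C(k) = -2*(k - 1)/(k - 3).
s_(k+1) − s_k = k*(k - 3)/(2*2**k) = t_k.
Telescoping: Σ = s_(6) − s_(0) = -15/32 − (0) = -15/32.

Σ = -15/32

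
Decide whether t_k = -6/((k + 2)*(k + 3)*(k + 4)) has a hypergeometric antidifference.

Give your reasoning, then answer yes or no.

Step 1: r(k) = (k + 2)/(k + 5).
Gosper form: A/B · C(k+1)/C(k) with A=k + 2, B=k + 5, C=1.
Need (k + 2)·f(k+1) − (k + 4)·f(k) = 1.
d = 2 from the (1,1,0) case.
Solving with deg f ≤ 2: f(k) = k*(k + 5)/12.
Certificate R = B(k−1)f/C = k*(k + 4)*(k + 5)/12 gives s_k = k*(-k - 5)/(2*(k + 2)*(k + 3)).
Δs = -6/(k**3 + 9*k**2 + 26*k + 24), as required.

Yes. s_k = k*(-k - 5)/(2*(k + 2)*(k + 3)).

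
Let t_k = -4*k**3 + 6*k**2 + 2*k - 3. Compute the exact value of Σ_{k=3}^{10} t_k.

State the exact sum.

Σ = -9704

The ratio is (4*k**3 + 6*k**2 - 2*k - 1)/(4*k**3 - 6*k**2 - 2*k + 3).
A = 1, B = 1, C = k**3 - 3*k**2/2 - k/2 + 3/4.
Set up (1)·f(k+1) − (1)·f(k) − (k**3 - 3*k**2/2 - k/2 + 3/4) = 0.
d = 4 from the (0,0,3) case.
Coefficient equations give f(k) = k*(k**3 - 4*k**2 + 3*k + 3)/4.
Then R = B(k−1)f/C = k*(k**3 - 4*k**2 + 3*k + 3)/((2*k - 3)*(2*k**2 - 1)), so s_k = R(k)·t_k = k*(-k**3 + 4*k**2 - 3*k - 3).
Δs = -4*k**3 + 6*k**2 + 2*k - 3, as required.
Sum = s_(11) − s_(3); s_(11) = -9713, s_(3) = -9 ⇒ -9704.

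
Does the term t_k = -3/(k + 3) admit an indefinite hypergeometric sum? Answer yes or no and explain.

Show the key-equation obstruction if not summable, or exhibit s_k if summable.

Ratio r(k) = (k + 3)/(k + 4).
A = k + 3, B = k + 4, C = 1.
Solve (k + 3)·f(k+1) − (k + 3)·f(k) = 1.
Bound: deg f ≤ 0.
f = c0 ⇒ A·f(k+1) − B(k−1)·f(k) − C = -1. The system {-1 = 0} is inconsistent; no antidifference.

No — the linear system for f has no solution.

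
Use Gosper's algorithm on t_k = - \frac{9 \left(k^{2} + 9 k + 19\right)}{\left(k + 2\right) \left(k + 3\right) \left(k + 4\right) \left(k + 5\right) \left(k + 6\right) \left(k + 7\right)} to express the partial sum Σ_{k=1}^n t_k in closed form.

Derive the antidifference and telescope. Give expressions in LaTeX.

Step 1: r(k) = (k + 2)*(9*k + (k + 1)**2 + 28)/((k + 8)*(k**2 + 9*k + 19)).
Gosper form: A/B · C(k+1)/C(k) with A=k + 2, B=k + 8, C=k**2 + 9*k + 19.
f must satisfy (k + 2)·f(k+1) − (k + 7)·f(k) = k**2 + 9*k + 19.
deg f ≤ 5 (via 1,1,2).
Solving with deg f ≤ 5: f(k) = k*(k + 3)*(k + 5)*(k**2 + 12*k + 44)/144.
Then R = B(k−1)f/C = k*(k + 3)*(k + 5)*(k + 7)*(k**2 + 12*k + 44)/(144*(k**2 + 9*k + 19)), so s_k = R(k)·t_k = k*(-k**2 - 12*k - 44)/(16*(k**3 + 12*k**2 + 44*k + 48)).
s_(k+1) − s_k = 9*(-k**2 - 9*k - 19)/(k**6 + 27*k**5 + 295*k**4 + 1665*k**3 + 5104*k**2 + 8028*k + 5040) = t_k.
Σ_(k=1)^n t_k = s_(n+1) − s_(1) = ((-n**3 - 15*n**2 - 71*n - 57)/(16*(n**3 + 15*n**2 + 71*n + 105))) − (-19/560), i.e. n*(-n**2 - 15*n - 71)/(35*(n**3 + 15*n**2 + 71*n + 105)).

S(n) = \frac{n \left(- n^{2} - 15 n - 71\right)}{35 \left(n^{3} + 15 n^{2} + 71 n + 105\right)}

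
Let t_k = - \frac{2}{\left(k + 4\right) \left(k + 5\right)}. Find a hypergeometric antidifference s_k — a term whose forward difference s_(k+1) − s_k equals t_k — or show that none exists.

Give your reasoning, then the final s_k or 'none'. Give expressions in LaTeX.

s_k = - \frac{k}{2 k + 8}

Step 1: r(k) = (k + 4)/(k + 6).
A = k + 4, B = k + 6, C = 1.
f must satisfy (k + 4)·f(k+1) − (k + 5)·f(k) = 1.
Bound: deg f ≤ 1.
A polynomial solution: f(k) = k/4.
Get s_k = R·t_k = -k/(2*k + 8) with R(k) = B(k−1)f(k)/C(k) = k*(k + 5)/4.
s_(k+1) − s_k = -2/(k**2 + 9*k + 20) = t_k.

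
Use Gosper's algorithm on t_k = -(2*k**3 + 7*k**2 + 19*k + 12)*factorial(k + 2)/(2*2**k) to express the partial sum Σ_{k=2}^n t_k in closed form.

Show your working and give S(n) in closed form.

Compute t_(k+1)/t_k: get (2*k**4 + 19*k**3 + 78*k**2 + 157*k + 120)/(2*(2*k**3 + 7*k**2 + 19*k + 12)).
Take A(k)=k/2 + 3/2, B(k)=1, C(k)=k**3 + 7*k**2/2 + 19*k/2 + 6.
Set up (k/2 + 3/2)·f(k+1) − (1)·f(k) − (k**3 + 7*k**2/2 + 19*k/2 + 6) = 0.
Degrees (1,0,3) ⇒ d ≤ 2.
Coefficient equations give f(k) = 2*k**2 + k + 3.
Certificate R = B(k−1)f/C = 2*(2*k**2 + k + 3)/(2*k**3 + 7*k**2 + 19*k + 12) gives s_k = -(2*k**2 + k + 3)*factorial(k + 2)/2**k.
Check: Δs_k = -(2*k**3 + 7*k**2 + 19*k + 12)*factorial(k + 2)/(2*2**k). ✓
Telescope: S(n) = s_(n+1) − s_(2) = -2**(-n - 1)*(2*n**2 + 5*n + 6)*factorial(n + 3) − (-78) = (156*2**n - 2*n**5*factorial(n) - 17*n**4*factorial(n) - 58*n**3*factorial(n) - 103*n**2*factorial(n) - 96*n*factorial(n) - 36*factorial(n))/(2*2**n).

S(n) = (156*2**n - 2*n**5*factorial(n) - 17*n**4*factorial(n) - 58*n**3*factorial(n) - 103*n**2*factorial(n) - 96*n*factorial(n) - 36*factorial(n))/(2*2**n)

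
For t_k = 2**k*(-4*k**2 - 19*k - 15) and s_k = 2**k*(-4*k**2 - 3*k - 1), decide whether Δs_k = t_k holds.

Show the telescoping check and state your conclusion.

valid (s_(k+1) − s_k reduces to t_k)

s_(k+1) = 2**(k + 1)*(-4*k**2 - 11*k - 8)
s_(k+1) − s_k = 2**k*(-4*k**2 - 19*k - 15)
(s_(k+1) − s_k) − t_k = 0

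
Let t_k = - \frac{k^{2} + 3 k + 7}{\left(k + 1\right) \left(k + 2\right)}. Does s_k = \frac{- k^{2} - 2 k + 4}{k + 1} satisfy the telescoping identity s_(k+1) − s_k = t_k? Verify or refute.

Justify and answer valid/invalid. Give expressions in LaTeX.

valid (s_(k+1) − s_k reduces to t_k)

s_(k+1) = (-k**2 - 4*k + 1)/(k + 2)
s_(k+1) − s_k = (-k**2 - 3*k - 7)/(k**2 + 3*k + 2)
(s_(k+1) − s_k) − t_k = 0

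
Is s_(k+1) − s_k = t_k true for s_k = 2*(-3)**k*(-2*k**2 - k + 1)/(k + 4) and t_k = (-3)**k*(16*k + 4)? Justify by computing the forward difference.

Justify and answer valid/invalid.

Invalid: residual (-3)**(k + 1)*(16*k**2 + 72*k + 14)/(k**2 + 9*k + 20) ≠ 0.

s_(k+1) = 6*(-3)**k*(2*k**2 + 5*k + 2)/(k + 5)
s_(k+1) − s_k = (-3)**k*(16*k**3 + 100*k**2 + 140*k + 38)/(k**2 + 9*k + 20)
(s_(k+1) − s_k) − t_k = (-3)**(k + 1)*(16*k**2 + 72*k + 14)/(k**2 + 9*k + 20)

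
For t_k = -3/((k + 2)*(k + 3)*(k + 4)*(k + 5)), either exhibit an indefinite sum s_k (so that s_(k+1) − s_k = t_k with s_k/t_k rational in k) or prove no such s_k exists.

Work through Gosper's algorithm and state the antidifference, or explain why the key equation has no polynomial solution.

s_k = k*(-k**2 - 9*k - 26)/(24*(k + 2)*(k + 3)*(k + 4))

Ratio r(k) = (k + 2)/(k + 6).
So A=k + 2 and B=k + 6, with C=1.
f must satisfy (k + 2)·f(k+1) − (k + 5)·f(k) = 1.
Bound: deg f ≤ 3.
Match coefficients ⇒ f(k) = k*(k**2 + 9*k + 26)/72.
Then R = B(k−1)f/C = k*(k + 5)*(k**2 + 9*k + 26)/72, so s_k = R(k)·t_k = k*(-k**2 - 9*k - 26)/(24*(k + 2)*(k + 3)*(k + 4)).
Check: Δs_k = -3/(k**4 + 14*k**3 + 71*k**2 + 154*k + 120). ✓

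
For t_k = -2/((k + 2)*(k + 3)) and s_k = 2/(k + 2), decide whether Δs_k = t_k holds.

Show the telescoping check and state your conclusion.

s_(k+1) = 2/(k + 3)
s_(k+1) − s_k = -2/((k + 2)*(k + 3))
(s_(k+1) − s_k) − t_k = 0

valid; difference matches t_k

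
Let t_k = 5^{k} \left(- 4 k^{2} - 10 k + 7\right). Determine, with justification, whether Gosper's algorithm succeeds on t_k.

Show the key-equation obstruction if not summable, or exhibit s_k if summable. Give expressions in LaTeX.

Yes. s_k = 5^{k} \left(3 - k^{2}\right).

r(k) = 5*(4*k**2 + 18*k + 7)/(4*k**2 + 10*k - 7) after simplifying.
So A=5 and B=1, with C=k**2 + 5*k/2 - 7/4.
f must satisfy (5)·f(k+1) − (1)·f(k) = k**2 + 5*k/2 - 7/4.
Bound: deg f ≤ 2.
A polynomial solution: f(k) = (k**2 - 3)/4.
Certificate R = B(k−1)f/C = (k**2 - 3)/(4*k**2 + 10*k - 7) gives s_k = 5**k*(3 - k**2).
Check: Δs_k = 5**k*(-4*k**2 - 10*k + 7). ✓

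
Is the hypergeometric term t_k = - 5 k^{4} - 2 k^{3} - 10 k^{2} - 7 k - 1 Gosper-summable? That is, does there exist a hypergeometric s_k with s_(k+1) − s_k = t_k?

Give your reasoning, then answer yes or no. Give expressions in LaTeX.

Yes. s_k = k \left(- k^{4} + 2 k^{3} - 4 k^{2} + k + 1\right).

Ratio r(k) = (5*k**4 + 22*k**3 + 46*k**2 + 53*k + 25)/(5*k**4 + 2*k**3 + 10*k**2 + 7*k + 1).
A = 1, B = 1, C = k**4 + 2*k**3/5 + 2*k**2 + 7*k/5 + 1/5.
f must satisfy (1)·f(k+1) − (1)·f(k) = k**4 + 2*k**3/5 + 2*k**2 + 7*k/5 + 1/5.
Bound: deg f ≤ 5.
Coefficient equations give f(k) = k*(k**4 - 2*k**3 + 4*k**2 - k - 1)/5.
R(k) = B(k−1)·f(k)/C(k) = k*(k**4 - 2*k**3 + 4*k**2 - k - 1)/(5*k**4 + 2*k**3 + 10*k**2 + 7*k + 1); s_k = R·t_k = k*(-k**4 + 2*k**3 - 4*k**2 + k + 1).
Δs = -5*k**4 - 2*k**3 - 10*k**2 - 7*k - 1, as required.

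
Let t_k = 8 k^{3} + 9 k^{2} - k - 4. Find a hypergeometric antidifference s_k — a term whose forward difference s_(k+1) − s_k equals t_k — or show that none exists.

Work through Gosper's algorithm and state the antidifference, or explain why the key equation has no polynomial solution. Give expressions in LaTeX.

Compute t_(k+1)/t_k: get (8*k**3 + 33*k**2 + 41*k + 12)/(8*k**3 + 9*k**2 - k - 4).
A = 1, B = 1, C = k**3 + 9*k**2/8 - k/8 - 1/2.
f must satisfy (1)·f(k+1) − (1)·f(k) = k**3 + 9*k**2/8 - k/8 - 1/2.
deg f ≤ 4 (via 0,0,3).
Match coefficients ⇒ f(k) = k*(2*k**3 - k**2 - 3*k - 2)/8.
So s_k = (B(k−1)f/C)·t_k = (k*(2*k**3 - k**2 - 3*k - 2)/(8*k**3 + 9*k**2 - k - 4))·t_k = k*(2*k**3 - k**2 - 3*k - 2).
Verify: 8*k**3 + 9*k**2 - k - 4 matches t_k.

s_k = k \left(2 k^{3} - k^{2} - 3 k - 2\right)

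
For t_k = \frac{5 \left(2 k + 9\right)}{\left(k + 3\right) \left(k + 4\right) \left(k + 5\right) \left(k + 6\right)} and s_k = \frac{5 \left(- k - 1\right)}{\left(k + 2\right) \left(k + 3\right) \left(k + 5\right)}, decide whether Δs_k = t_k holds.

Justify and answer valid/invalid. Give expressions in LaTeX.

Invalid: residual \frac{5 \left(- 3 k - 14\right)}{k^{5} + 20 k^{4} + 155 k^{3} + 580 k^{2} + 1044 k + 720} ≠ 0.

s_(k+1) = 5*(-k - 2)/((k + 3)*(k + 4)*(k + 6))
s_(k+1) − s_k = 10*(k**2 + 5*k + 2)/(k**5 + 20*k**4 + 155*k**3 + 580*k**2 + 1044*k + 720)
(s_(k+1) − s_k) − t_k = 5*(-3*k - 14)/(k**5 + 20*k**4 + 155*k**3 + 580*k**2 + 1044*k + 720)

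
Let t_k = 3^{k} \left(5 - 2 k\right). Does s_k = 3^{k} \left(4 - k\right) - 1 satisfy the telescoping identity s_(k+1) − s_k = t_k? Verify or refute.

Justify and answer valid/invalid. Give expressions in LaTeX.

valid; difference matches t_k

s_(k+1) = 3**(k + 1)*(3 - k) - 1
s_(k+1) − s_k = 3**k*(5 - 2*k)
(s_(k+1) − s_k) − t_k = 0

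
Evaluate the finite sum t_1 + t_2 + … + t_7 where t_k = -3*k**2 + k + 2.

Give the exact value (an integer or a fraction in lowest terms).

The ratio is k*(3*k + 5)/(3*k**2 - k - 2).
Gosper form: A/B · C(k+1)/C(k) with A=1, B=1, C=k**2 - k/3 - 2/3.
Key eq: (1)·f(k+1) = (1)·f(k) + (k**2 - k/3 - 2/3).
From deg A=0, deg B=0, deg C=2: d=3.
Solve for f: f(k) = k*(k**2 - 2*k - 1)/3 (degree 3 ≤ 3).
Certificate R = B(k−1)f/C = k*(k**2 - 2*k - 1)/((k - 1)*(3*k + 2)) gives s_k = k*(-k**2 + 2*k + 1).
Check: Δs_k = -3*k**2 + k + 2. ✓
Telescoping: Σ = s_(8) − s_(1) = -376 − (2) = -378.

Σ = -378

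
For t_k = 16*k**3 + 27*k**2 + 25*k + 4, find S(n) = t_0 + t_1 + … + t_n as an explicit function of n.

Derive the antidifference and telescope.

Ratio r(k) = (16*k**3 + 75*k**2 + 127*k + 72)/(16*k**3 + 27*k**2 + 25*k + 4).
Normal form (A,B,C) = (1, 1, k**3 + 27*k**2/16 + 25*k/16 + 1/4).
Key eq: (1)·f(k+1) = (1)·f(k) + (k**3 + 27*k**2/16 + 25*k/16 + 1/4).
deg f ≤ 4 (via 0,0,3).
Solving with deg f ≤ 4: f(k) = k*(4*k**3 + k**2 + 3*k - 4)/16.
Certificate R = B(k−1)f/C = k*(4*k**3 + k**2 + 3*k - 4)/(16*k**3 + 27*k**2 + 25*k + 4) gives s_k = k*(4*k**3 + k**2 + 3*k - 4).
s_(k+1) − s_k = 16*k**3 + 27*k**2 + 25*k + 4 = t_k.
Telescope: S(n) = s_(n+1) − s_(0) = 4*n**4 + 17*n**3 + 30*n**2 + 21*n + 4 − (0) = 4*n**4 + 17*n**3 + 30*n**2 + 21*n + 4.

S(n) = 4*n**4 + 17*n**3 + 30*n**2 + 21*n + 4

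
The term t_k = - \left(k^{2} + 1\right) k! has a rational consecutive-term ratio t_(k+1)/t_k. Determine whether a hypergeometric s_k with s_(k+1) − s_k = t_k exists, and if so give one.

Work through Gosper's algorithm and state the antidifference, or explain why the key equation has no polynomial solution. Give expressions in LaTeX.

Compute t_(k+1)/t_k: get (k + 1)*((k + 1)**2 + 1)/(k**2 + 1).
Gosper form: A/B · C(k+1)/C(k) with A=k + 1, B=1, C=k**2 + 1.
Set up (k + 1)·f(k+1) − (1)·f(k) − (k**2 + 1) = 0.
Bound: deg f ≤ 1.
Coefficient equations give f(k) = k - 1.
Certificate R = B(k−1)f/C = (k - 1)/(k**2 + 1) gives s_k = -(k - 1)*factorial(k).
s_(k+1) − s_k = -(k**2 + 1)*factorial(k) = t_k.

s_k = - \left(k - 1\right) k!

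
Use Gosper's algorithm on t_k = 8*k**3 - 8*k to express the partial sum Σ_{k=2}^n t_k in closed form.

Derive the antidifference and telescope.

Compute t_(k+1)/t_k: get (k + 2)/(k - 1).
Normal form (A,B,C) = (1, 1, k**3 - k).
Need (1)·f(k+1) − (1)·f(k) = k**3 - k.
From deg A=0, deg B=0, deg C=3: d=4.
Coefficient equations give f(k) = k*(k - 2)*(k - 1)*(k + 1)/4.
Then R = B(k−1)f/C = (k - 2)/4, so s_k = R(k)·t_k = 2*k*(k**3 - 2*k**2 - k + 2).
Δs = 8*k*(k**2 - 1), as required.
Telescope: S(n) = s_(n+1) − s_(2) = 2*n*(n**3 + 2*n**2 - n - 2) − (0) = 2*n*(n**3 + 2*n**2 - n - 2).

S(n) = 2*n*(n**3 + 2*n**2 - n - 2)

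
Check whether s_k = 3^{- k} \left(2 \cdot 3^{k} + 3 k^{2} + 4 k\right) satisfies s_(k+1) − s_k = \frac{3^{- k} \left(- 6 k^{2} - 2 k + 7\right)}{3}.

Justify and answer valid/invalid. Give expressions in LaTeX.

s_(k+1) = (6*3**k + 3*k**2 + 10*k + 7)/(3*3**k)
s_(k+1) − s_k = (-6*k**2 - 2*k + 7)/(3*3**k)
(s_(k+1) − s_k) − t_k = 0

Valid — Δs_k = t_k.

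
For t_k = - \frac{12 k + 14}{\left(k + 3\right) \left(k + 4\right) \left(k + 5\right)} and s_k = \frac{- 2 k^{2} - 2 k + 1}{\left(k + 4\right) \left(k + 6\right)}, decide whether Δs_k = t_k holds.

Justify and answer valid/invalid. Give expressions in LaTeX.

Invalid: residual \frac{3 \left(- 2 k^{3} + 77 k + 89\right)}{k^{5} + 25 k^{4} + 245 k^{3} + 1175 k^{2} + 2754 k + 2520} ≠ 0.

s_(k+1) = (-2*k - 2*(k + 1)**2 - 1)/((k + 5)*(k + 7))
s_(k+1) − s_k = (-18*k**2 - 116*k - 107)/(k**4 + 22*k**3 + 179*k**2 + 638*k + 840)
(s_(k+1) − s_k) − t_k = 3*(-2*k**3 + 77*k + 89)/(k**5 + 25*k**4 + 245*k**3 + 1175*k**2 + 2754*k + 2520)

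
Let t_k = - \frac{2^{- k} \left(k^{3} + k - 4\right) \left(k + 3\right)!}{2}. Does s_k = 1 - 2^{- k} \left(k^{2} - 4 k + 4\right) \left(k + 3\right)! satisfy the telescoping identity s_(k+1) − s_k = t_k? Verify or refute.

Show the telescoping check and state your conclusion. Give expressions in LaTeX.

Valid — Δs_k = t_k.

s_(k+1) = 2**(-k - 1)*(4*k - (k + 1)**2)*factorial(k + 4) + 1
s_(k+1) − s_k = -(k**3 + k - 4)*factorial(k + 3)/(2*2**k)
(s_(k+1) − s_k) − t_k = 0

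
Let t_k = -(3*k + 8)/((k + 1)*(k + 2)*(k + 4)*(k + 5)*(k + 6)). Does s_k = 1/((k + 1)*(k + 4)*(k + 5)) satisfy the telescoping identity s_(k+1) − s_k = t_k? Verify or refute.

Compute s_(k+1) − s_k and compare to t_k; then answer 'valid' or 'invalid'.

s_(k+1) = 1/((k + 2)*(k + 5)*(k + 6))
s_(k+1) − s_k = ((k + 1)*(k + 4) - (k + 2)*(k + 6))/((k + 1)*(k + 2)*(k + 4)*(k + 5)*(k + 6))
(s_(k+1) − s_k) − t_k = 0

Valid — Δs_k = t_k.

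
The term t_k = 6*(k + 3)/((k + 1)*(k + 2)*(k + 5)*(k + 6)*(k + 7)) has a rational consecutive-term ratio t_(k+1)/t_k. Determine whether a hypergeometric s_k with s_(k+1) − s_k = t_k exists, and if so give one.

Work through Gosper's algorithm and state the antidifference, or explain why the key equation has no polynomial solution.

s_k = k*(k**2 + 12*k + 41)/(15*(k**3 + 12*k**2 + 41*k + 30))

t_(k+1)/t_k = (k + 1)*(k + 4)*(k + 5)/((k + 3)**2*(k + 8)).
Normal form (A,B,C) = (k + 1, k + 8, k**3 + 10*k**2 + 33*k + 36).
f must satisfy (k + 1)·f(k+1) − (k + 7)·f(k) = k**3 + 10*k**2 + 33*k + 36.
deg f ≤ 6 (via 1,1,3).
A polynomial solution: f(k) = k*(k + 2)*(k + 3)*(k + 4)*(k**2 + 12*k + 41)/90.
Then R = B(k−1)f/C = k*(k + 2)*(k + 7)*(k**2 + 12*k + 41)/(90*(k + 3)), so s_k = R(k)·t_k = k*(k**2 + 12*k + 41)/(15*(k**3 + 12*k**2 + 41*k + 30)).
Check: Δs_k = 6*(k + 3)/(k**5 + 21*k**4 + 163*k**3 + 567*k**2 + 844*k + 420). ✓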